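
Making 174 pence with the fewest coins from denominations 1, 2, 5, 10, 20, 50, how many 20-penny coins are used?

1

174 = 3×50 + 1×20 + 2×2
Count of 20: 1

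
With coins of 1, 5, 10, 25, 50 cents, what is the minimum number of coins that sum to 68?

68 = 1×50 + 1×10 + 1×5 + 3×1
Total coins = 1 + 1 + 1 + 3 = 6

6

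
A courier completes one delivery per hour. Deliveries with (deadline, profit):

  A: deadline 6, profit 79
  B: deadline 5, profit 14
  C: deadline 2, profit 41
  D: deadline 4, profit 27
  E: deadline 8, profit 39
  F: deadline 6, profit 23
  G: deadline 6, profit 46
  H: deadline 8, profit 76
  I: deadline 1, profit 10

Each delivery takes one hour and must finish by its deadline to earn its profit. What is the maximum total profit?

Sort by profit descending; place each in the latest free slot ≤ its deadline.
By profit: A(d6,79), H(d8,76), G(d6,46), C(d2,41), E(d8,39), D(d4,27), F(d6,23), B(d5,14), I(d1,10)
A→slot 6; H→slot 8; G→slot 5; C→slot 2; E→slot 7; D→slot 4; F→slot 3; B→slot 1; I skipped.
Profit = 14 + 41 + 23 + 27 + 46 + 79 + 39 + 76 = 345

345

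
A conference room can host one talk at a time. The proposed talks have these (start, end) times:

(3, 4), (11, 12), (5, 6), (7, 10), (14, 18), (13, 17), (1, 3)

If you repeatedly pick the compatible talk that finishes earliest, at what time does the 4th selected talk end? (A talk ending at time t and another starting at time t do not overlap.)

Greedy by earliest finish: after sorting by end time, pick each interval compatible with the last pick.
Sorted by end: (1,3)  (3,4)  (5,6)  (7,10)  (11,12)  (13,17)  (14,18)
take (1,3); take (3,4); take (5,6); take (7,10); take (11,12); take (13,17).
Selected: (1,3) (3,4) (5,6) (7,10) (11,12) (13,17)

10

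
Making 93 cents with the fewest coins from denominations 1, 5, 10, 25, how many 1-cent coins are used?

93 = 3×25 + 1×10 + 1×5 + 3×1
Count of 1: 3

3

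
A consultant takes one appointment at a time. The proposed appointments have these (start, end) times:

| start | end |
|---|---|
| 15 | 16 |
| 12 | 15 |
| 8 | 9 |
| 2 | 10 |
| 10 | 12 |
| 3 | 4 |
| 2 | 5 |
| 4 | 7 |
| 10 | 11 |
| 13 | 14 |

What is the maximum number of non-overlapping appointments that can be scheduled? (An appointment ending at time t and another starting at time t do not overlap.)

6

Greedy by earliest finish: after sorting by end time, pick each interval compatible with the last pick.
Sorted by end: (3,4)  (2,5)  (4,7)  (8,9)  (2,10)  (10,11)  (10,12)  (13,14)  (12,15)  (15,16)
take (3,4); take (4,7); take (8,9); take (10,11); take (13,14); take (15,16).
Selected 6 appointments.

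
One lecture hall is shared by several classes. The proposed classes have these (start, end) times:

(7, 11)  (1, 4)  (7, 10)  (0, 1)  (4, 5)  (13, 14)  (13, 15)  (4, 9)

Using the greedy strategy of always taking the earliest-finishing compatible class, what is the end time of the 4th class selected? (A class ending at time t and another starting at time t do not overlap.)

10

By end time: (0,1), (1,4), (4,5), (4,9), (7,10), (7,11), (13,14), (13,15).
Pick (0,1); next start ≥ 1 → (1,4); next start ≥ 4 → (4,5); next start ≥ 5 → (7,10); next start ≥ 10 → (13,14).
Selected: (0,1) (1,4) (4,5) (7,10) (13,14)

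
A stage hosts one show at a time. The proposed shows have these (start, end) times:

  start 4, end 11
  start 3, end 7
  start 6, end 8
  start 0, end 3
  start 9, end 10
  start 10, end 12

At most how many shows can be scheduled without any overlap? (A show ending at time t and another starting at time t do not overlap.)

Sorted by end: (0,3)  (3,7)  (6,8)  (9,10)  (4,11)  (10,12)
take (0,3); take (3,7); take (9,10); take (10,12).
Selected 4 shows.

4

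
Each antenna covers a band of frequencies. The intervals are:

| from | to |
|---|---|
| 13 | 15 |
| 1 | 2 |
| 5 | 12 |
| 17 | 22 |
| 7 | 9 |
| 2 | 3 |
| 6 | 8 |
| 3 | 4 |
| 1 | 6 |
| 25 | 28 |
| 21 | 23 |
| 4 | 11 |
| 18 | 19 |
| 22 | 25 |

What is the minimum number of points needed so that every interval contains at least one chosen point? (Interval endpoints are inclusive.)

By right end: [1,2]  [2,3]  [3,4]  [1,6]  [6,8]  [7,9]  [4,11]  [5,12]  [13,15]  [18,19]  [17,22]  [21,23]  [22,25]  [25,28]
[1,2] uncovered → point at 2; [3,4] uncovered → point at 4; [6,8] uncovered → point at 8; [13,15] uncovered → point at 15; [18,19] uncovered → point at 19; [21,23] uncovered → point at 23; [25,28] uncovered → point at 28.
Points: 2, 4, 8, 15, 19, 23, 28 (7 total).

7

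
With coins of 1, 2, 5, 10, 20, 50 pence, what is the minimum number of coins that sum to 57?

3

57 − 1×50→7 − 1×5→2 − 1×2→0
Total coins = 1 + 1 + 1 = 3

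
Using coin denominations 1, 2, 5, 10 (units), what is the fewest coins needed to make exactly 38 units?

38 = 3×10 + 1×5 + 1×2 + 1×1
Total coins = 3 + 1 + 1 + 1 = 6

6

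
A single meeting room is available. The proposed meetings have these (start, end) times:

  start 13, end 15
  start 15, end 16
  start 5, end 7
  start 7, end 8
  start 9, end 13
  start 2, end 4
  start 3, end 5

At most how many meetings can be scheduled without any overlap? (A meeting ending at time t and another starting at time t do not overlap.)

Sort by end time and greedily take each interval whose start is ≥ the last chosen end.
By end time: (2,4), (3,5), (5,7), (7,8), (9,13), (13,15), (15,16).
Pick (2,4); next start ≥ 4 → (5,7); next start ≥ 7 → (7,8); next start ≥ 8 → (9,13); next start ≥ 13 → (13,15); next start ≥ 15 → (15,16).
Selected 6 meetings.

6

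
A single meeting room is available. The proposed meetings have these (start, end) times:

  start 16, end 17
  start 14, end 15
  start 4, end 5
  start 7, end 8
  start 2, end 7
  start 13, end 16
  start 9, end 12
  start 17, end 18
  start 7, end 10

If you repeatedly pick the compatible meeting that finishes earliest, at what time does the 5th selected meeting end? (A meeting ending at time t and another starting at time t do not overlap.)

17

Sorted by end: (4,5)  (2,7)  (7,8)  (7,10)  (9,12)  (14,15)  (13,16)  (16,17)  (17,18)
take (4,5); take (7,8); take (9,12); take (14,15); take (16,17); take (17,18).
Selected: (4,5) (7,8) (9,12) (14,15) (16,17) (17,18)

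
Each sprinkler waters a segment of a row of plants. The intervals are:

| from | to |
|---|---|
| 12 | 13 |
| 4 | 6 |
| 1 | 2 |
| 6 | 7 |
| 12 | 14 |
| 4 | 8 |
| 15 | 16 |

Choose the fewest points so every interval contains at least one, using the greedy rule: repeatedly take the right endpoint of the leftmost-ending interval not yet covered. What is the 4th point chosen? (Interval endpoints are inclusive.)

By right end: [1,2]  [4,6]  [6,7]  [4,8]  [12,13]  [12,14]  [15,16]
[1,2] uncovered → point at 2; [4,6] uncovered → point at 6; [12,13] uncovered → point at 13; [15,16] uncovered → point at 16.
Points: 2, 6, 13, 16 (4 total).

16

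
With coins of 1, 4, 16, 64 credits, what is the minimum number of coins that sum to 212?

5

212 = 3×64 + 1×16 + 1×4
Total coins = 3 + 1 + 1 = 5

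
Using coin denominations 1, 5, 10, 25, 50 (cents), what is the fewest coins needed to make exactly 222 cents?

8

Use the largest denomination that fits, subtract, and repeat.
222 = 4×50 + 2×10 + 2×1
Total coins = 4 + 2 + 2 = 8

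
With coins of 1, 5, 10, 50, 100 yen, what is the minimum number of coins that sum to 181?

6

Use the largest denomination that fits, subtract, and repeat.
181 − 1×100→81 − 1×50→31 − 3×10→1 − 1×1→0
Total coins = 1 + 1 + 3 + 1 = 6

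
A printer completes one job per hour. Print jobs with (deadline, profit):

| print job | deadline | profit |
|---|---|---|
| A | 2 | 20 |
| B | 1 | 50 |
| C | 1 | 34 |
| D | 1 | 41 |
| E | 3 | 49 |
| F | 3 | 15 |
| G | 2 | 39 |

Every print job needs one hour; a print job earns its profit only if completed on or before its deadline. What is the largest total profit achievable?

138

Sort by profit descending; place each in the latest free slot ≤ its deadline.
Profit order: B=50 E=49 D=41 G=39 C=34 A=20 F=15
Assign: B→slot 1, E→slot 3, D skipped, G→slot 2, C skipped, A skipped, F skipped.
Slots: [1:B] [2:G] [3:E]
Profit = 50 + 39 + 49 = 138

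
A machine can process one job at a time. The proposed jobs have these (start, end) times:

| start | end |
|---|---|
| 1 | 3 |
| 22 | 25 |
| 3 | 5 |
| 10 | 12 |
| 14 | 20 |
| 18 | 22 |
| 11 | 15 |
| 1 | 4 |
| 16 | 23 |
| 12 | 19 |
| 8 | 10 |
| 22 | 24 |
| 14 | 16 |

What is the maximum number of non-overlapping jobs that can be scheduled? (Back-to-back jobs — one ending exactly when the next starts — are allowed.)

Sort by end time and greedily take each interval whose start is ≥ the last chosen end.
By end time: (1,3), (1,4), (3,5), (8,10), (10,12), (11,15), (14,16), (12,19), (14,20), (18,22), (16,23), (22,24), (22,25).
Pick (1,3); next start ≥ 3 → (3,5); next start ≥ 5 → (8,10); next start ≥ 10 → (10,12); next start ≥ 12 → (14,16); next start ≥ 16 → (18,22); next start ≥ 22 → (22,24).
Selected 7 jobs.

7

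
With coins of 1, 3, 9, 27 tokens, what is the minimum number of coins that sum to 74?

74 = 2×27 + 2×9 + 2×1
Total coins = 2 + 2 + 2 = 6

6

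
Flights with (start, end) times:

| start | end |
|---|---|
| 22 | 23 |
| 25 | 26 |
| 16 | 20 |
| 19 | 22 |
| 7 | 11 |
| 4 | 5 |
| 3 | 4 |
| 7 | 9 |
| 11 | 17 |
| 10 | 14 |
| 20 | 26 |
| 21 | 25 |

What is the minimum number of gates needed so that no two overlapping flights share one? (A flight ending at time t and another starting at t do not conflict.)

starts: [3, 4, 7, 7, 10, 11, 16, 19, 20, 21, 22, 25]
ends:   [4, 5, 9, 11, 14, 17, 20, 22, 23, 25, 26, 26]
s3→1 e4→0 s4→1 e5→0 s7→1 s7→2 e9→1 s10→2 e11→1 s11→2 e14→1 s16→2 e17→1 s19→2 e20→1 s20→2 s21→3  — peak 3.

3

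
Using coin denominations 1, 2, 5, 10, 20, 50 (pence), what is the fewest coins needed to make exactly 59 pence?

59 = 1×50 + 1×5 + 2×2
Total coins = 1 + 1 + 2 = 4

4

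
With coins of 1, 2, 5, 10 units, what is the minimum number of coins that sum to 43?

6

Use the largest denomination that fits, subtract, and repeat.
43 − 4×10→3 − 1×2→1 − 1×1→0
Total coins = 4 + 1 + 1 = 6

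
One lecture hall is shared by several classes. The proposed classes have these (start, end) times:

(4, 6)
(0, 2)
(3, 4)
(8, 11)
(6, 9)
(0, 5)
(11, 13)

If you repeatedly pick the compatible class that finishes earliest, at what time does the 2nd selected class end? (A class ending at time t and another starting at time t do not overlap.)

By end time: (0,2), (3,4), (0,5), (4,6), (6,9), (8,11), (11,13).
Pick (0,2); next start ≥ 2 → (3,4); next start ≥ 4 → (4,6); next start ≥ 6 → (6,9); next start ≥ 9 → (11,13).
Selected: (0,2) (3,4) (4,6) (6,9) (11,13)

4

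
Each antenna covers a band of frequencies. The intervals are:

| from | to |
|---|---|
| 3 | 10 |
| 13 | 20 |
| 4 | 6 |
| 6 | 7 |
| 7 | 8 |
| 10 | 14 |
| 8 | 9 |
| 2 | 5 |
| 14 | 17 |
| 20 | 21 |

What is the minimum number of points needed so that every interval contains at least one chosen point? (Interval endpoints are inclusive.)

5

Sorted: [2,5] [4,6] [6,7] [7,8] [8,9] [3,10] [10,14] [14,17] [13,20] [20,21]
{[2,5],[4,6]} hit by 5; {[6,7],[7,8]} hit by 7; {[8,9],[3,10]} hit by 9; {[10,14],[14,17],[13,20]} hit by 14; {[20,21]} hit by 21.
Points: 5, 7, 9, 14, 21 (5 total).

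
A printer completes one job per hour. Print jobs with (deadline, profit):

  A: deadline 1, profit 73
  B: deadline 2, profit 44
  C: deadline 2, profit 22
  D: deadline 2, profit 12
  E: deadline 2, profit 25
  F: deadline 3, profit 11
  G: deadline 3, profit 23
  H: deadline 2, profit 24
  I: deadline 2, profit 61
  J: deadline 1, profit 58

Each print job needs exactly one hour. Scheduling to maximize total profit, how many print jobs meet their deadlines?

3

By profit: A(d1,73), I(d2,61), J(d1,58), B(d2,44), E(d2,25), H(d2,24), G(d3,23), C(d2,22), D(d2,12), F(d3,11)
A→slot 1; I→slot 2; J skipped; B skipped; E skipped; H skipped; G→slot 3; C skipped; D skipped; F skipped.
3 of 10 scheduled.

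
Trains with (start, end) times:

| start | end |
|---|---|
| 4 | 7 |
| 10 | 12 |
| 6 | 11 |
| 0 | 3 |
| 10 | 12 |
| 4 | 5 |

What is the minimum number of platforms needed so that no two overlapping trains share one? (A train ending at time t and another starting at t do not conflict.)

3

Events (time:±→running): 0:+→1 3:-→0 4:+→1 4:+→2 5:-→1 6:+→2 7:-→1 10:+→2 10:+→3 … peak 3.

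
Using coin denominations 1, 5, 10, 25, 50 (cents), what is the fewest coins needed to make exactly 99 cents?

8

99 = 1×50 + 1×25 + 2×10 + 4×1
Total coins = 1 + 1 + 2 + 4 = 8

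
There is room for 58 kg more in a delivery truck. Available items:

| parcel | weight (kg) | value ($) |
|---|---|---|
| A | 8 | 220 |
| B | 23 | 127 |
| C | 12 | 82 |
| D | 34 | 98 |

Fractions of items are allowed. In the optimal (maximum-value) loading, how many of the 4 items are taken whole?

Order: A (220/8=27.50) > C (82/12=6.83) > B (127/23=5.52) > D (98/34=2.88)
Fill: take A (8 @ 220) → take C (12 @ 82) → take B (23 @ 127) → take 15/34 of D → 43.24; 58/58 used.
3 item(s) taken whole; one partial (take 15/34 of D).

3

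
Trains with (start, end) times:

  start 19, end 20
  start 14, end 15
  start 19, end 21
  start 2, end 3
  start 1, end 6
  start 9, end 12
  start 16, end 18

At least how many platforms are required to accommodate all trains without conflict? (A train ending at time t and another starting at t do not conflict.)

The answer is the maximum number of intervals overlapping at any instant.
starts: [1, 2, 9, 14, 16, 19, 19]
ends:   [3, 6, 12, 15, 18, 20, 21]
s1→1 s2→2  — peak 2.

2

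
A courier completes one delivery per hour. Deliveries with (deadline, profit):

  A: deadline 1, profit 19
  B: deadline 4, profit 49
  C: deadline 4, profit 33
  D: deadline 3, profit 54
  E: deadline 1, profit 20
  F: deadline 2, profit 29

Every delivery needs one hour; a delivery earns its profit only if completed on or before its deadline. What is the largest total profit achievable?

Sort by profit descending; place each in the latest free slot ≤ its deadline.
Profit order: D=54 B=49 C=33 F=29 E=20 A=19
Assign: D→slot 3, B→slot 4, C→slot 2, F→slot 1, E skipped, A skipped.
Slots: [1:F] [2:C] [3:D] [4:B]
Profit = 29 + 33 + 54 + 49 = 165

165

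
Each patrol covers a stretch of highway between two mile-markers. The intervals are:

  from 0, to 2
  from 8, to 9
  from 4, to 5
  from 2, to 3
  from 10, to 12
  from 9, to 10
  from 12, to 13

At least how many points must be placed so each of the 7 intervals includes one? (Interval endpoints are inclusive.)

Sorted: [0,2] [2,3] [4,5] [8,9] [9,10] [10,12] [12,13]
{[0,2],[2,3]} hit by 2; {[4,5]} hit by 5; {[8,9],[9,10]} hit by 9; {[10,12],[12,13]} hit by 12.
Points: 2, 5, 9, 12 (4 total).

4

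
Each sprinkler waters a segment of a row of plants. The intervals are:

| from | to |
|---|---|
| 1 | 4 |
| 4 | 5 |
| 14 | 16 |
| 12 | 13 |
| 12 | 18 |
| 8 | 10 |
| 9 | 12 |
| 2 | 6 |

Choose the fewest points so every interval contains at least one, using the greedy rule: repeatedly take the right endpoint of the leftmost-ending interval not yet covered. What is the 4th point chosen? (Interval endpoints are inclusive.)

Process intervals by earliest right end; each time one isn't hit yet, stab at its right endpoint.
By right end: [1,4]  [4,5]  [2,6]  [8,10]  [9,12]  [12,13]  [14,16]  [12,18]
[1,4] uncovered → point at 4; [8,10] uncovered → point at 10; [12,13] uncovered → point at 13; [14,16] uncovered → point at 16.
Points: 4, 10, 13, 16 (4 total).

16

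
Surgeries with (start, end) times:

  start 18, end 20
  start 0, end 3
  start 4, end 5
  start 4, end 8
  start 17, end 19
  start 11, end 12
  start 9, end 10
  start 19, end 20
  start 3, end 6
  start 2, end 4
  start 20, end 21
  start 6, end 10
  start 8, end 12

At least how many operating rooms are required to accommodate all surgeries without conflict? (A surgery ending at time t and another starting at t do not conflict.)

3

The answer is the maximum number of intervals overlapping at any instant.
Events (time:±→running): 0:+→1 2:+→2 3:-→1 3:+→2 4:-→1 4:+→2 4:+→3 … peak 3.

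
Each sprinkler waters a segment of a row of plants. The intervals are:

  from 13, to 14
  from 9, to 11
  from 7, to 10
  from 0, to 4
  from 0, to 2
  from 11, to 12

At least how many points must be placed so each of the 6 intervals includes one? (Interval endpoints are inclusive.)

4

Sorted: [0,2] [0,4] [7,10] [9,11] [11,12] [13,14]
{[0,2],[0,4]} hit by 2; {[7,10],[9,11]} hit by 10; {[11,12]} hit by 12; {[13,14]} hit by 14.
Points: 2, 10, 12, 14 (4 total).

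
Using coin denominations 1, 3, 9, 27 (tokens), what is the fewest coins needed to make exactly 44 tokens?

Use the largest denomination that fits, subtract, and repeat.
44 = 1×27 + 1×9 + 2×3 + 2×1
Total coins = 1 + 1 + 2 + 2 = 6

6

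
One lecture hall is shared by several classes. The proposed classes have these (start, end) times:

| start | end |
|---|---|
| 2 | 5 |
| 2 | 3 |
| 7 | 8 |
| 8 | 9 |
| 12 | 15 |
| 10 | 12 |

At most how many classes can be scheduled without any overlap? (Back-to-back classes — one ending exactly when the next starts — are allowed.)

5

Sorted by end: (2,3)  (2,5)  (7,8)  (8,9)  (10,12)  (12,15)
take (2,3); take (7,8); take (8,9); take (10,12); take (12,15).
Selected 5 classes.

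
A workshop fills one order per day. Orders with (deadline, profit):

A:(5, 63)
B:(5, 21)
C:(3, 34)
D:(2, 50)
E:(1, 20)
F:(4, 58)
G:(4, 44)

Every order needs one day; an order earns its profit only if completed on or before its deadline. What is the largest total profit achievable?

249

Profit order: A=63 F=58 D=50 G=44 C=34 B=21 E=20
Assign: A→slot 5, F→slot 4, D→slot 2, G→slot 3, C→slot 1, B skipped, E skipped.
Slots: [1:C] [2:D] [3:G] [4:F] [5:A]
Profit = 34 + 50 + 44 + 58 + 63 = 249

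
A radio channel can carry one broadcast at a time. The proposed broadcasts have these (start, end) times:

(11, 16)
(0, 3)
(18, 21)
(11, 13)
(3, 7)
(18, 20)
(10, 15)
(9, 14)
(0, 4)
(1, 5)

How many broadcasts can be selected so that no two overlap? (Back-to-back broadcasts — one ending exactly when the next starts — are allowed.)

Order by finish time; keep every interval that doesn't clash with the previous kept one.
By end time: (0,3), (0,4), (1,5), (3,7), (11,13), (9,14), (10,15), (11,16), (18,20), (18,21).
Pick (0,3); next start ≥ 3 → (3,7); next start ≥ 7 → (11,13); next start ≥ 13 → (18,20).
Selected 4 broadcasts.

4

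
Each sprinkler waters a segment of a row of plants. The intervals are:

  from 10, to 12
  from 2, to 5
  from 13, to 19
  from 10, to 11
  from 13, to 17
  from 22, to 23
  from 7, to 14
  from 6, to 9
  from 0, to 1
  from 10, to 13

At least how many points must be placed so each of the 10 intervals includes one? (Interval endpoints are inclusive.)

Sorted: [0,1] [2,5] [6,9] [10,11] [10,12] [10,13] [7,14] [13,17] [13,19] [22,23]
{[0,1]} hit by 1; {[2,5]} hit by 5; {[6,9]} hit by 9; {[10,11],[10,12],[10,13],[7,14]} hit by 11; {[13,17],[13,19]} hit by 17; {[22,23]} hit by 23.
Points: 1, 5, 9, 11, 17, 23 (6 total).

6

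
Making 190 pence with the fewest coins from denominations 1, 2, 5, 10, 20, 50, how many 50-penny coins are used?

190 − 3×50→40 − 2×20→0
Count of 50: 3

3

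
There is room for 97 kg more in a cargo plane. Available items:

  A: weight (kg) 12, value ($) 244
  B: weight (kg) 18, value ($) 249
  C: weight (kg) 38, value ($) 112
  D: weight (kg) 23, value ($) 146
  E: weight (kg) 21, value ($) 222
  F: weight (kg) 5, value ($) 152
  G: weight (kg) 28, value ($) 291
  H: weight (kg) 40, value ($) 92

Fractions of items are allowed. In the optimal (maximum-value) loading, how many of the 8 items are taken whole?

5

Greedy by value/weight ratio, highest first.
Order: F (152/5=30.40) > A (244/12=20.33) > B (249/18=13.83) > E (222/21=10.57) > G (291/28=10.39) > D (146/23=6.35) > C (112/38=2.95) > H (92/40=2.30)
Fill: take F (5 @ 152) → take A (12 @ 244) → take B (18 @ 249) → take E (21 @ 222) → take G (28 @ 291) → take 13/23 of D → 82.52; 97/97 used.
5 item(s) taken whole; one partial (take 13/23 of D).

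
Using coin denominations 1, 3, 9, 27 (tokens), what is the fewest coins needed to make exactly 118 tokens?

118 = 4×27 + 1×9 + 1×1
Total coins = 4 + 1 + 1 = 6

6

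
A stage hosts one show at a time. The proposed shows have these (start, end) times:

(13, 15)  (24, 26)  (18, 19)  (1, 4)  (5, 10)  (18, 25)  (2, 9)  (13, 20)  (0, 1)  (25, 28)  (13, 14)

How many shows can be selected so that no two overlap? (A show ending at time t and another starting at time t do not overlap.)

6

Order by finish time; keep every interval that doesn't clash with the previous kept one.
Sorted by end: (0,1)  (1,4)  (2,9)  (5,10)  (13,14)  (13,15)  (18,19)  (13,20)  (18,25)  (24,26)  (25,28)
take (0,1); take (1,4); take (5,10); take (13,14); skip (13,15); take (18,19); skip (13,20); skip (18,25); take (24,26); skip (25,28).
Selected 6 shows.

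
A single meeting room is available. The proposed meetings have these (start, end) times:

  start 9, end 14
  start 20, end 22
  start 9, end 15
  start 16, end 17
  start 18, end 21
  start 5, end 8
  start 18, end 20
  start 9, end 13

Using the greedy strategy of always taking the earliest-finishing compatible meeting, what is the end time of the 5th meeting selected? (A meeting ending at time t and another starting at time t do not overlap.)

Order by finish time; keep every interval that doesn't clash with the previous kept one.
Sorted by end: (5,8)  (9,13)  (9,14)  (9,15)  (16,17)  (18,20)  (18,21)  (20,22)
take (5,8); take (9,13); take (16,17); take (18,20); take (20,22).
Selected: (5,8) (9,13) (16,17) (18,20) (20,22)

22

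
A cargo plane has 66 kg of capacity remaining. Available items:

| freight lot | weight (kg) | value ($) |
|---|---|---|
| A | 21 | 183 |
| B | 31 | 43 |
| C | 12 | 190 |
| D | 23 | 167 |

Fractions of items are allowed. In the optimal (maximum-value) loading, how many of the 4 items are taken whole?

Ratios (sorted): C 15.83, A 8.71, D 7.26, B 1.39
take C (12 @ 190); take A (21 @ 183); take D (23 @ 167); take 10/31 of B → 13.87. Capacity used 66/66.
3 item(s) taken whole; one partial (take 10/31 of B).

3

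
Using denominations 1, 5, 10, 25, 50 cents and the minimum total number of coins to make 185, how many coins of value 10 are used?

185 = 3×50 + 1×25 + 1×10
Count of 10: 1

1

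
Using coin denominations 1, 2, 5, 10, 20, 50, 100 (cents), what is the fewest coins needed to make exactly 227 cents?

227 − 2×100→27 − 1×20→7 − 1×5→2 − 1×2→0
Total coins = 2 + 1 + 1 + 1 = 5

5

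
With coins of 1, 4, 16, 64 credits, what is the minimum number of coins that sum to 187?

187 − 2×64→59 − 3×16→11 − 2×4→3 − 3×1→0
Total coins = 2 + 3 + 2 + 3 = 10

10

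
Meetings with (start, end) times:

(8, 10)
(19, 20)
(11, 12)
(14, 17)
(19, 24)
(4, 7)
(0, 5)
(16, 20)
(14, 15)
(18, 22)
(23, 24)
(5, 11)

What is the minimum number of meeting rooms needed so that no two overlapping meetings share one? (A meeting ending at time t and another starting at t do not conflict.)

4

starts: [0, 4, 5, 8, 11, 14, 14, 16, 18, 19, 19, 23]
ends:   [5, 7, 10, 11, 12, 15, 17, 20, 20, 22, 24, 24]
s0→1 s4→2 e5→1 s5→2 e7→1 s8→2 e10→1 e11→0 s11→1 e12→0 s14→1 s14→2 e15→1 s16→2 e17→1 s18→2 s19→3 s19→4  — peak 4.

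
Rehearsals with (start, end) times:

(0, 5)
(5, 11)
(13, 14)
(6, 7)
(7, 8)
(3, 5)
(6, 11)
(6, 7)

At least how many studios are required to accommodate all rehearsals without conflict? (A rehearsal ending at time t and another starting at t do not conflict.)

starts: [0, 3, 5, 6, 6, 6, 7, 13]
ends:   [5, 5, 7, 7, 8, 11, 11, 14]
s0→1 s3→2 e5→1 e5→0 s5→1 s6→2 s6→3 s6→4  — peak 4.

4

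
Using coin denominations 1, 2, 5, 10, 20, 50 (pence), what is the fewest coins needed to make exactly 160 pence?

Greedy: take as many of the largest coin as possible, then repeat with the remainder.
160 − 3×50→10 − 1×10→0
Total coins = 3 + 1 = 4

4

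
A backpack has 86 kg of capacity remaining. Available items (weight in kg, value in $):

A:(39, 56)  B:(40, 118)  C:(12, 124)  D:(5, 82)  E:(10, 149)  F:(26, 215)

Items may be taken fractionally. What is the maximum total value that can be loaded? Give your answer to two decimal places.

667.35

Ratios (sorted): D 16.40, E 14.90, C 10.33, F 8.27, B 2.95, A 1.44
take D (5 @ 82); take E (10 @ 149); take C (12 @ 124); take F (26 @ 215); take 33/40 of B → 97.35. Capacity used 86/86.
Total value = 667.35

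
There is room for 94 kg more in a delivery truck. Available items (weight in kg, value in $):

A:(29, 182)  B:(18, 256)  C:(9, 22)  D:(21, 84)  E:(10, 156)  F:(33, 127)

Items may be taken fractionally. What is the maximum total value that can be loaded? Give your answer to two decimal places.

Order: E (156/10=15.60) > B (256/18=14.22) > A (182/29=6.28) > D (84/21=4.00) > F (127/33=3.85) > C (22/9=2.44)
Fill: take E (10 @ 156) → take B (18 @ 256) → take A (29 @ 182) → take D (21 @ 84) → take 16/33 of F → 61.58; 94/94 used.
Total value = 739.58

739.58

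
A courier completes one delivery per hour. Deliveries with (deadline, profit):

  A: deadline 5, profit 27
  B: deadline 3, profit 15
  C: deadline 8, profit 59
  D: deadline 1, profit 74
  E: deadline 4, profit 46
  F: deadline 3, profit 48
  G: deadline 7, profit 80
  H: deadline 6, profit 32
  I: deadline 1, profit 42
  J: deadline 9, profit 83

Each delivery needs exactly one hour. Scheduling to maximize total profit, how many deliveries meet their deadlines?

9

Take jobs in profit order; each goes to the latest open slot no later than its deadline.
Profit order: J=83 G=80 D=74 C=59 F=48 E=46 I=42 H=32 A=27 B=15
Assign: J→slot 9, G→slot 7, D→slot 1, C→slot 8, F→slot 3, E→slot 4, I skipped, H→slot 6, A→slot 5, B→slot 2.
Slots: [1:D] [2:B] [3:F] [4:E] [5:A] [6:H] [7:G] [8:C] [9:J]
9 of 10 scheduled.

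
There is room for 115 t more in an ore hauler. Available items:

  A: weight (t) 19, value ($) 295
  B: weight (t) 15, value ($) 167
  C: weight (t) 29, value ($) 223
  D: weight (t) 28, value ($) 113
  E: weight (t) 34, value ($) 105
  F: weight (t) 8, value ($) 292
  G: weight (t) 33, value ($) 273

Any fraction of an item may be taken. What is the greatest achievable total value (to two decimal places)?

Ratios (sorted): F 36.50, A 15.53, B 11.13, G 8.27, C 7.69, D 4.04, E 3.09
take F (8 @ 292); take A (19 @ 295); take B (15 @ 167); take G (33 @ 273); take C (29 @ 223); take 11/28 of D → 44.39. Capacity used 115/115.
Total value = 1294.39

1294.39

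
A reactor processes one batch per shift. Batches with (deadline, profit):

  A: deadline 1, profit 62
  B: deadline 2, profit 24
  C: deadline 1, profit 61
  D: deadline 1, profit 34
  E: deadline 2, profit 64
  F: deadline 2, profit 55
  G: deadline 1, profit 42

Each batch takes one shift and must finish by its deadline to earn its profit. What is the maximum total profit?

Sort by profit descending; place each in the latest free slot ≤ its deadline.
By profit: E(d2,64), A(d1,62), C(d1,61), F(d2,55), G(d1,42), D(d1,34), B(d2,24)
E→slot 2; A→slot 1; C skipped; F skipped; G skipped; D skipped; B skipped.
Profit = 62 + 64 = 126

126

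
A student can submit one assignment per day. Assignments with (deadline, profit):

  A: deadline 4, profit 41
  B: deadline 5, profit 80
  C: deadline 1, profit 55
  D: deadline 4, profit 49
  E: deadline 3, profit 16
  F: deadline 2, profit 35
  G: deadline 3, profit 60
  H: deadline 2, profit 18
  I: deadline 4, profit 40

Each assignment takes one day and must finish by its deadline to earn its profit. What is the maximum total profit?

Sort by profit descending; place each in the latest free slot ≤ its deadline.
Profit order: B=80 G=60 C=55 D=49 A=41 I=40 F=35 H=18 E=16
Assign: B→slot 5, G→slot 3, C→slot 1, D→slot 4, A→slot 2, I skipped, F skipped, H skipped, E skipped.
Slots: [1:C] [2:A] [3:G] [4:D] [5:B]
Profit = 55 + 41 + 60 + 49 + 80 = 285

285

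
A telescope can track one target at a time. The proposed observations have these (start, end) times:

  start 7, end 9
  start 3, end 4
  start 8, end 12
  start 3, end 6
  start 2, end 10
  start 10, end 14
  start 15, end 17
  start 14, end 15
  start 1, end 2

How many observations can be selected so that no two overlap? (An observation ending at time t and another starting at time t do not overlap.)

Sort by end time and greedily take each interval whose start is ≥ the last chosen end.
Sorted by end: (1,2)  (3,4)  (3,6)  (7,9)  (2,10)  (8,12)  (10,14)  (14,15)  (15,17)
take (1,2); take (3,4); take (7,9); take (10,14); take (14,15); take (15,17).
Selected 6 observations.

6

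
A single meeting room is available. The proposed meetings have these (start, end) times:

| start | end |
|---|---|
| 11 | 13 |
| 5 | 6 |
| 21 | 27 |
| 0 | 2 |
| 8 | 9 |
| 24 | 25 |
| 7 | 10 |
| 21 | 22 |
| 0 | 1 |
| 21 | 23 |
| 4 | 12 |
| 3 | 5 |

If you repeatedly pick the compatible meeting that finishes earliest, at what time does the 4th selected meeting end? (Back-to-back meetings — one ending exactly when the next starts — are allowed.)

Greedy by earliest finish: after sorting by end time, pick each interval compatible with the last pick.
Sorted by end: (0,1)  (0,2)  (3,5)  (5,6)  (8,9)  (7,10)  (4,12)  (11,13)  (21,22)  (21,23)  (24,25)  (21,27)
take (0,1); take (3,5); take (5,6); take (8,9); take (11,13); take (21,22); skip (21,23); take (24,25).
Selected: (0,1) (3,5) (5,6) (8,9) (11,13) (21,22) (24,25)

9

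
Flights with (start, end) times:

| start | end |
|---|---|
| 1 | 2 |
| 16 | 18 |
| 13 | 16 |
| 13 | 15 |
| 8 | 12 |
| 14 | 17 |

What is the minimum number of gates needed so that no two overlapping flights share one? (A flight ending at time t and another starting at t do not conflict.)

3

Events (time:±→running): 1:+→1 2:-→0 8:+→1 12:-→0 13:+→1 13:+→2 14:+→3 … peak 3.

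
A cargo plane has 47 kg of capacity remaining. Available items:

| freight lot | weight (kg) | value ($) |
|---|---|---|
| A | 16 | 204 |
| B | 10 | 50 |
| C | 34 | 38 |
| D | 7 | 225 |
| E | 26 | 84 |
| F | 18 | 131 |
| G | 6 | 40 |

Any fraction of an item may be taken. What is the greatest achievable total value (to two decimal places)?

Order: D (225/7=32.14) > A (204/16=12.75) > F (131/18=7.28) > G (40/6=6.67) > B (50/10=5.00) > E (84/26=3.23) > C (38/34=1.12)
Fill: take D (7 @ 225) → take A (16 @ 204) → take F (18 @ 131) → take G (6 @ 40); 47/47 used.
Total value = 600.00

600.00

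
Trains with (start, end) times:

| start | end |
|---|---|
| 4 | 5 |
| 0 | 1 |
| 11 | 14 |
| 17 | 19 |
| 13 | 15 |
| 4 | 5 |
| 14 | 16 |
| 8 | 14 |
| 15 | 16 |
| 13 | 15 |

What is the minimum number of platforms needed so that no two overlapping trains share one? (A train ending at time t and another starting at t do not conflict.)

The answer is the maximum number of intervals overlapping at any instant.
starts: [0, 4, 4, 8, 11, 13, 13, 14, 15, 17]
ends:   [1, 5, 5, 14, 14, 15, 15, 16, 16, 19]
s0→1 e1→0 s4→1 s4→2 e5→1 e5→0 s8→1 s11→2 s13→3 s13→4  — peak 4.

4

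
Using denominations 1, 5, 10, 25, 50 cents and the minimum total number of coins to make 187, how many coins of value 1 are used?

2

Greedy: take as many of the largest coin as possible, then repeat with the remainder.
187 = 3×50 + 1×25 + 1×10 + 2×1
Count of 1: 2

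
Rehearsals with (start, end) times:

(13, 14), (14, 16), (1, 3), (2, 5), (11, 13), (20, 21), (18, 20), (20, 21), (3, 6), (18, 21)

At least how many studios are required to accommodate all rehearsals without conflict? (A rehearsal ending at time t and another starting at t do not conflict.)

3

The answer is the maximum number of intervals overlapping at any instant.
Events (time:±→running): 1:+→1 2:+→2 3:-→1 3:+→2 5:-→1 6:-→0 11:+→1 13:-→0 13:+→1 14:-→0 14:+→1 16:-→0 18:+→1 18:+→2 20:-→1 20:+→2 20:+→3 … peak 3.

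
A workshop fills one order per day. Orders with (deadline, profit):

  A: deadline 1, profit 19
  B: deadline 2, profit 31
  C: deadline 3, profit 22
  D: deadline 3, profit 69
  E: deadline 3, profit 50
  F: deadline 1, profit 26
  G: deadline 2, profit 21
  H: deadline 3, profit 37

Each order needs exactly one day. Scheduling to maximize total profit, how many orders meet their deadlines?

Sort by profit descending; place each in the latest free slot ≤ its deadline.
By profit: D(d3,69), E(d3,50), H(d3,37), B(d2,31), F(d1,26), C(d3,22), G(d2,21), A(d1,19)
D→slot 3; E→slot 2; H→slot 1; B skipped; F skipped; C skipped; G skipped; A skipped.
3 of 8 scheduled.

3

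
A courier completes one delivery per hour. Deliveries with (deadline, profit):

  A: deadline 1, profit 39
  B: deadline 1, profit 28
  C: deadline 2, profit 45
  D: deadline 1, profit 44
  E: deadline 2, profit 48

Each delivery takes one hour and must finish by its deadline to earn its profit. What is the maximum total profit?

93

Sort by profit descending; place each in the latest free slot ≤ its deadline.
Profit order: E=48 C=45 D=44 A=39 B=28
Assign: E→slot 2, C→slot 1, D skipped, A skipped, B skipped.
Slots: [1:C] [2:E]
Profit = 45 + 48 = 93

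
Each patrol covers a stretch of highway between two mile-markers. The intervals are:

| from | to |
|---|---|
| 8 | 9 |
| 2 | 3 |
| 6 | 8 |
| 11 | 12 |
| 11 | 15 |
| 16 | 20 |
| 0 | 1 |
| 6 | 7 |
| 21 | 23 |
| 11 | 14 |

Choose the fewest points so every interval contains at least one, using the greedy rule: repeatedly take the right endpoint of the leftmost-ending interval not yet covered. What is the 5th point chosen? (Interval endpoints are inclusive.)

Process intervals by earliest right end; each time one isn't hit yet, stab at its right endpoint.
Sorted: [0,1] [2,3] [6,7] [6,8] [8,9] [11,12] [11,14] [11,15] [16,20] [21,23]
{[0,1]} hit by 1; {[2,3]} hit by 3; {[6,7],[6,8]} hit by 7; {[8,9]} hit by 9; {[11,12],[11,14],[11,15]} hit by 12; {[16,20]} hit by 20; {[21,23]} hit by 23.
Points: 1, 3, 7, 9, 12, 20, 23 (7 total).

12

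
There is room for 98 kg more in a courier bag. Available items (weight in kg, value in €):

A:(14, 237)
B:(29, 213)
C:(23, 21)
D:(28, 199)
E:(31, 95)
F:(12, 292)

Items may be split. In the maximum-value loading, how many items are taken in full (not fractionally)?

4

Ratios (sorted): F 24.33, A 16.93, B 7.34, D 7.11, E 3.06, C 0.91
take F (12 @ 292); take A (14 @ 237); take B (29 @ 213); take D (28 @ 199); take 15/31 of E → 45.97. Capacity used 98/98.
4 item(s) taken whole; one partial (take 15/31 of E).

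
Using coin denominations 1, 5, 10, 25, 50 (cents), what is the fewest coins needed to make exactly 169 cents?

Use the largest denomination that fits, subtract, and repeat.
169 − 3×50→19 − 1×10→9 − 1×5→4 − 4×1→0
Total coins = 3 + 1 + 1 + 4 = 9

9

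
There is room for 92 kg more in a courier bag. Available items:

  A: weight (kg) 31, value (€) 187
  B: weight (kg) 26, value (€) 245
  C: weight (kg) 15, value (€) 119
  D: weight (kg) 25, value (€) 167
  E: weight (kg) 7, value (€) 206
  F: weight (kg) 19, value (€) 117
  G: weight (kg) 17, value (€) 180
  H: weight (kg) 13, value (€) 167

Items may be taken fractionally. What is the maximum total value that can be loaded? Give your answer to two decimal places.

Ratios (sorted): E 29.43, H 12.85, G 10.59, B 9.42, C 7.93, D 6.68, F 6.16, A 6.03
take E (7 @ 206); take H (13 @ 167); take G (17 @ 180); take B (26 @ 245); take C (15 @ 119); take 14/25 of D → 93.52. Capacity used 92/92.
Total value = 1010.52

1010.52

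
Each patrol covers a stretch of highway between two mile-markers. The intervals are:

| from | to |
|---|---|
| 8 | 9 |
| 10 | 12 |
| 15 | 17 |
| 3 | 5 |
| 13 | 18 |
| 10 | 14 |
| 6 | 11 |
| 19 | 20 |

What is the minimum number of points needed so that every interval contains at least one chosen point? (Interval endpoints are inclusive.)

Process intervals by earliest right end; each time one isn't hit yet, stab at its right endpoint.
Sorted: [3,5] [8,9] [6,11] [10,12] [10,14] [15,17] [13,18] [19,20]
{[3,5]} hit by 5; {[8,9],[6,11]} hit by 9; {[10,12],[10,14]} hit by 12; {[15,17],[13,18]} hit by 17; {[19,20]} hit by 20.
Points: 5, 9, 12, 17, 20 (5 total).

5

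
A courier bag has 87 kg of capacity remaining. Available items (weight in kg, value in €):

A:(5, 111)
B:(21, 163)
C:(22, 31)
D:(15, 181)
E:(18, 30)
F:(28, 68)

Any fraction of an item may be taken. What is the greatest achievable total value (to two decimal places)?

553.00

Sort by value per unit weight and fill in that order.
Order: A (111/5=22.20) > D (181/15=12.07) > B (163/21=7.76) > F (68/28=2.43) > E (30/18=1.67) > C (31/22=1.41)
Fill: take A (5 @ 111) → take D (15 @ 181) → take B (21 @ 163) → take F (28 @ 68) → take E (18 @ 30); 87/87 used.
Total value = 553.00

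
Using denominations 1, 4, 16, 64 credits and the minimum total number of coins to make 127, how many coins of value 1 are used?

3

Use the largest denomination that fits, subtract, and repeat.
127 = 1×64 + 3×16 + 3×4 + 3×1
Count of 1: 3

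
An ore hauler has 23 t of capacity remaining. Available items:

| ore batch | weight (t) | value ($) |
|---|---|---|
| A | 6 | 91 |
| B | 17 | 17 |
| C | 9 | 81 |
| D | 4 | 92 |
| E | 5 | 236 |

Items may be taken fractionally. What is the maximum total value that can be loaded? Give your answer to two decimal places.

491.00

Order: E (236/5=47.20) > D (92/4=23.00) > A (91/6=15.17) > C (81/9=9.00) > B (17/17=1.00)
Fill: take E (5 @ 236) → take D (4 @ 92) → take A (6 @ 91) → take 8/9 of C → 72.00; 23/23 used.
Total value = 491.00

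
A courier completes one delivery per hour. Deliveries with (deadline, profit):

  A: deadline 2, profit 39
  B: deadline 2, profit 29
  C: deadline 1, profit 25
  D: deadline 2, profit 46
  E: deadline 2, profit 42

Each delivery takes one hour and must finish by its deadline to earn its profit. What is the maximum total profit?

88

Profit order: D=46 E=42 A=39 B=29 C=25
Assign: D→slot 2, E→slot 1, A skipped, B skipped, C skipped.
Slots: [1:E] [2:D]
Profit = 42 + 46 = 88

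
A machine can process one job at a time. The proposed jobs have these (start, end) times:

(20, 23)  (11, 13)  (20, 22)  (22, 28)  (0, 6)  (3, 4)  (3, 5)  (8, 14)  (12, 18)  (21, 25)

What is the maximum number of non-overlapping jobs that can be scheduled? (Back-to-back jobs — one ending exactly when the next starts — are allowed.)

4

Order by finish time; keep every interval that doesn't clash with the previous kept one.
By end time: (3,4), (3,5), (0,6), (11,13), (8,14), (12,18), (20,22), (20,23), (21,25), (22,28).
Pick (3,4); next start ≥ 4 → (11,13); next start ≥ 13 → (20,22); next start ≥ 22 → (22,28).
Selected 4 jobs.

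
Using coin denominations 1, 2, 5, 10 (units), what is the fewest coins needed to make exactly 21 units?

Use the largest denomination that fits, subtract, and repeat.
21 = 2×10 + 1×1
Total coins = 2 + 1 = 3

3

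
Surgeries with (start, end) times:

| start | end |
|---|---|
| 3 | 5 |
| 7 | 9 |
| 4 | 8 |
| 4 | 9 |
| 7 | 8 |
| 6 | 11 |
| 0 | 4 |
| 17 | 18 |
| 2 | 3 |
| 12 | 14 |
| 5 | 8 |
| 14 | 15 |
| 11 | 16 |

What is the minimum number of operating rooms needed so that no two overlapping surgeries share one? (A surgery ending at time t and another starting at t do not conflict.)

6

Count concurrent intervals with a sweep; the peak is the room count.
starts: [0, 2, 3, 4, 4, 5, 6, 7, 7, 11, 12, 14, 17]
ends:   [3, 4, 5, 8, 8, 8, 9, 9, 11, 14, 15, 16, 18]
s0→1 s2→2 e3→1 s3→2 e4→1 s4→2 s4→3 e5→2 s5→3 s6→4 s7→5 s7→6  — peak 6.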